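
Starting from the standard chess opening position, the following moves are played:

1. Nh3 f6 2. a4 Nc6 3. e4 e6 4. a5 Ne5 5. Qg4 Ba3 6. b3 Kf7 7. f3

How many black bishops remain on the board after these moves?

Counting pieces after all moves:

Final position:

  a b c d e f g h
  ─────────────────
8│♜ · ♝ ♛ · · ♞ ♜│8
7│♟ ♟ ♟ ♟ · ♚ ♟ ♟│7
6│· · · · ♟ ♟ · ·│6
5│♙ · · · ♞ · · ·│5
4│· · · · ♙ · ♕ ·│4
3│♝ ♙ · · · ♙ · ♘│3
2│· · ♙ ♙ · · ♙ ♙│2
1│♖ ♘ ♗ · ♔ ♗ · ♖│1
  ─────────────────
  a b c d e f g h


2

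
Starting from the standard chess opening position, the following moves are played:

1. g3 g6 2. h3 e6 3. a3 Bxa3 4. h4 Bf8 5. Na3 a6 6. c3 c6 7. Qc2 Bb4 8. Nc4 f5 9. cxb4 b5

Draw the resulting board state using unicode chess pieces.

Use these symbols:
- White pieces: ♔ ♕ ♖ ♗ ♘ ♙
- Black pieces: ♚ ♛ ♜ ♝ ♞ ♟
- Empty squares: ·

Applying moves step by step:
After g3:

♜ ♞ ♝ ♛ ♚ ♝ ♞ ♜
♟ ♟ ♟ ♟ ♟ ♟ ♟ ♟
· · · · · · · ·
· · · · · · · ·
· · · · · · · ·
· · · · · · ♙ ·
♙ ♙ ♙ ♙ ♙ ♙ · ♙
♖ ♘ ♗ ♕ ♔ ♗ ♘ ♖


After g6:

♜ ♞ ♝ ♛ ♚ ♝ ♞ ♜
♟ ♟ ♟ ♟ ♟ ♟ · ♟
· · · · · · ♟ ·
· · · · · · · ·
· · · · · · · ·
· · · · · · ♙ ·
♙ ♙ ♙ ♙ ♙ ♙ · ♙
♖ ♘ ♗ ♕ ♔ ♗ ♘ ♖


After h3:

♜ ♞ ♝ ♛ ♚ ♝ ♞ ♜
♟ ♟ ♟ ♟ ♟ ♟ · ♟
· · · · · · ♟ ·
· · · · · · · ·
· · · · · · · ·
· · · · · · ♙ ♙
♙ ♙ ♙ ♙ ♙ ♙ · ·
♖ ♘ ♗ ♕ ♔ ♗ ♘ ♖


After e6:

♜ ♞ ♝ ♛ ♚ ♝ ♞ ♜
♟ ♟ ♟ ♟ · ♟ · ♟
· · · · ♟ · ♟ ·
· · · · · · · ·
· · · · · · · ·
· · · · · · ♙ ♙
♙ ♙ ♙ ♙ ♙ ♙ · ·
♖ ♘ ♗ ♕ ♔ ♗ ♘ ♖


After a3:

♜ ♞ ♝ ♛ ♚ ♝ ♞ ♜
♟ ♟ ♟ ♟ · ♟ · ♟
· · · · ♟ · ♟ ·
· · · · · · · ·
· · · · · · · ·
♙ · · · · · ♙ ♙
· ♙ ♙ ♙ ♙ ♙ · ·
♖ ♘ ♗ ♕ ♔ ♗ ♘ ♖


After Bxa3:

♜ ♞ ♝ ♛ ♚ · ♞ ♜
♟ ♟ ♟ ♟ · ♟ · ♟
· · · · ♟ · ♟ ·
· · · · · · · ·
· · · · · · · ·
♝ · · · · · ♙ ♙
· ♙ ♙ ♙ ♙ ♙ · ·
♖ ♘ ♗ ♕ ♔ ♗ ♘ ♖


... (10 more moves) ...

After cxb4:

♜ ♞ ♝ ♛ ♚ · ♞ ♜
· ♟ · ♟ · · · ♟
♟ · ♟ · ♟ · ♟ ·
· · · · · ♟ · ·
· ♙ ♘ · · · · ♙
· · · · · · ♙ ·
· ♙ ♕ ♙ ♙ ♙ · ·
♖ · ♗ · ♔ ♗ ♘ ♖


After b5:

♜ ♞ ♝ ♛ ♚ · ♞ ♜
· · · ♟ · · · ♟
♟ · ♟ · ♟ · ♟ ·
· ♟ · · · ♟ · ·
· ♙ ♘ · · · · ♙
· · · · · · ♙ ·
· ♙ ♕ ♙ ♙ ♙ · ·
♖ · ♗ · ♔ ♗ ♘ ♖



  a b c d e f g h
  ─────────────────
8│♜ ♞ ♝ ♛ ♚ · ♞ ♜│8
7│· · · ♟ · · · ♟│7
6│♟ · ♟ · ♟ · ♟ ·│6
5│· ♟ · · · ♟ · ·│5
4│· ♙ ♘ · · · · ♙│4
3│· · · · · · ♙ ·│3
2│· ♙ ♕ ♙ ♙ ♙ · ·│2
1│♖ · ♗ · ♔ ♗ ♘ ♖│1
  ─────────────────
  a b c d e f g h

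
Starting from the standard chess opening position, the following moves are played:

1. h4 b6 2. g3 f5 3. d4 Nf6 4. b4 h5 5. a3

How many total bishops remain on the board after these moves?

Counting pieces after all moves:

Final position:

  a b c d e f g h
  ─────────────────
8│♜ ♞ ♝ ♛ ♚ ♝ · ♜│8
7│♟ · ♟ ♟ ♟ · ♟ ·│7
6│· ♟ · · · ♞ · ·│6
5│· · · · · ♟ · ♟│5
4│· ♙ · ♙ · · · ♙│4
3│♙ · · · · · ♙ ·│3
2│· · ♙ · ♙ ♙ · ·│2
1│♖ ♘ ♗ ♕ ♔ ♗ ♘ ♖│1
  ─────────────────
  a b c d e f g h


4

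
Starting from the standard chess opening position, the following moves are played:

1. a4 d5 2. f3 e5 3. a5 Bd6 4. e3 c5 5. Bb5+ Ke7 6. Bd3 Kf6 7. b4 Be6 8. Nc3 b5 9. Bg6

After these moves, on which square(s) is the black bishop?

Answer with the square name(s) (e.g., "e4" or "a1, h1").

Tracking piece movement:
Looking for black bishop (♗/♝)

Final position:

  a b c d e f g h
  ─────────────────
8│♜ ♞ · ♛ · · ♞ ♜│8
7│♟ · · · · ♟ ♟ ♟│7
6│· · · ♝ ♝ ♚ ♗ ·│6
5│♙ ♟ ♟ ♟ ♟ · · ·│5
4│· ♙ · · · · · ·│4
3│· · ♘ · ♙ ♙ · ·│3
2│· · ♙ ♙ · · ♙ ♙│2
1│♖ · ♗ ♕ ♔ · ♘ ♖│1
  ─────────────────
  a b c d e f g h


d6, e6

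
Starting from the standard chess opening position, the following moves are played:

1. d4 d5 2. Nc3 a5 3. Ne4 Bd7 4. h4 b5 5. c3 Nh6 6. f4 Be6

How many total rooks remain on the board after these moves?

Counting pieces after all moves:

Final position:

  a b c d e f g h
  ─────────────────
8│♜ ♞ · ♛ ♚ ♝ · ♜│8
7│· · ♟ · ♟ ♟ ♟ ♟│7
6│· · · · ♝ · · ♞│6
5│♟ ♟ · ♟ · · · ·│5
4│· · · ♙ ♘ ♙ · ♙│4
3│· · ♙ · · · · ·│3
2│♙ ♙ · · ♙ · ♙ ·│2
1│♖ · ♗ ♕ ♔ ♗ ♘ ♖│1
  ─────────────────
  a b c d e f g h


4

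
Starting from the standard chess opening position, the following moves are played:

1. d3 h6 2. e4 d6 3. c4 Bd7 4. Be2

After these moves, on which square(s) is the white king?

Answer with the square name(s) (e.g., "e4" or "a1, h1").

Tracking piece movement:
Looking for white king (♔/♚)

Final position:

  a b c d e f g h
  ─────────────────
8│♜ ♞ · ♛ ♚ ♝ ♞ ♜│8
7│♟ ♟ ♟ ♝ ♟ ♟ ♟ ·│7
6│· · · ♟ · · · ♟│6
5│· · · · · · · ·│5
4│· · ♙ · ♙ · · ·│4
3│· · · ♙ · · · ·│3
2│♙ ♙ · · ♗ ♙ ♙ ♙│2
1│♖ ♘ ♗ ♕ ♔ · ♘ ♖│1
  ─────────────────
  a b c d e f g h


e1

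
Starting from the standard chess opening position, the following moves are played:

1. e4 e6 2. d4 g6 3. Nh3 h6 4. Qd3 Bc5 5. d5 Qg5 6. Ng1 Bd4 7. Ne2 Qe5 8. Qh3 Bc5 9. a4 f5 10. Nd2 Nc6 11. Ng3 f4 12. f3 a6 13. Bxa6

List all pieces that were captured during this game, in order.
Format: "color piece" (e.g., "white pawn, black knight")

Tracking captures:
  Bxa6: captured black pawn

black pawn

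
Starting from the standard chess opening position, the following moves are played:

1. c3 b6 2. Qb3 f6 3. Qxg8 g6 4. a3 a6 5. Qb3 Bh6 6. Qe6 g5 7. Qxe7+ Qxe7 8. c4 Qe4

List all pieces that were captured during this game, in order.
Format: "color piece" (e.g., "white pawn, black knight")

Tracking captures:
  Qxg8: captured black knight
  Qxe7+: captured black pawn
  Qxe7: captured white queen

black knight, black pawn, white queen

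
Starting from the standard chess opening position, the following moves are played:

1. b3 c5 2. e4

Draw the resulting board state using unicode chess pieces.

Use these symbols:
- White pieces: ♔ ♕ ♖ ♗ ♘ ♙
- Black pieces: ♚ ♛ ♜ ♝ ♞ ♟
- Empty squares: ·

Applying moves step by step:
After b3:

♜ ♞ ♝ ♛ ♚ ♝ ♞ ♜
♟ ♟ ♟ ♟ ♟ ♟ ♟ ♟
· · · · · · · ·
· · · · · · · ·
· · · · · · · ·
· ♙ · · · · · ·
♙ · ♙ ♙ ♙ ♙ ♙ ♙
♖ ♘ ♗ ♕ ♔ ♗ ♘ ♖


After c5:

♜ ♞ ♝ ♛ ♚ ♝ ♞ ♜
♟ ♟ · ♟ ♟ ♟ ♟ ♟
· · · · · · · ·
· · ♟ · · · · ·
· · · · · · · ·
· ♙ · · · · · ·
♙ · ♙ ♙ ♙ ♙ ♙ ♙
♖ ♘ ♗ ♕ ♔ ♗ ♘ ♖


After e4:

♜ ♞ ♝ ♛ ♚ ♝ ♞ ♜
♟ ♟ · ♟ ♟ ♟ ♟ ♟
· · · · · · · ·
· · ♟ · · · · ·
· · · · ♙ · · ·
· ♙ · · · · · ·
♙ · ♙ ♙ · ♙ ♙ ♙
♖ ♘ ♗ ♕ ♔ ♗ ♘ ♖



  a b c d e f g h
  ─────────────────
8│♜ ♞ ♝ ♛ ♚ ♝ ♞ ♜│8
7│♟ ♟ · ♟ ♟ ♟ ♟ ♟│7
6│· · · · · · · ·│6
5│· · ♟ · · · · ·│5
4│· · · · ♙ · · ·│4
3│· ♙ · · · · · ·│3
2│♙ · ♙ ♙ · ♙ ♙ ♙│2
1│♖ ♘ ♗ ♕ ♔ ♗ ♘ ♖│1
  ─────────────────
  a b c d e f g h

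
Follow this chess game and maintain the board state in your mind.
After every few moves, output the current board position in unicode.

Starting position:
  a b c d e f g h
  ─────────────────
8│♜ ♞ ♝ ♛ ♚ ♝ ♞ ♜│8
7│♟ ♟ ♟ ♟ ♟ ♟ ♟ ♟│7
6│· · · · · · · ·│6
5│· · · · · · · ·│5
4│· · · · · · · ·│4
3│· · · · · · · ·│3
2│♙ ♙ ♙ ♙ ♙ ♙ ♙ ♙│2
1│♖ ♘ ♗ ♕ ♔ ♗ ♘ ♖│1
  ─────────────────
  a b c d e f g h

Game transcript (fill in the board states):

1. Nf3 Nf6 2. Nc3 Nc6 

  a b c d e f g h
  ─────────────────
8│♜ · ♝ ♛ ♚ ♝ · ♜│8
7│♟ ♟ ♟ ♟ ♟ ♟ ♟ ♟│7
6│· · ♞ · · ♞ · ·│6
5│· · · · · · · ·│5
4│· · · · · · · ·│4
3│· · ♘ · · ♘ · ·│3
2│♙ ♙ ♙ ♙ ♙ ♙ ♙ ♙│2
1│♖ · ♗ ♕ ♔ ♗ · ♖│1
  ─────────────────
  a b c d e f g h

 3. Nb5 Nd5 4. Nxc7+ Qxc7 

  a b c d e f g h
  ─────────────────
8│♜ · ♝ · ♚ ♝ · ♜│8
7│♟ ♟ ♛ ♟ ♟ ♟ ♟ ♟│7
6│· · ♞ · · · · ·│6
5│· · · ♞ · · · ·│5
4│· · · · · · · ·│4
3│· · · · · ♘ · ·│3
2│♙ ♙ ♙ ♙ ♙ ♙ ♙ ♙│2
1│♖ · ♗ ♕ ♔ ♗ · ♖│1
  ─────────────────
  a b c d e f g h

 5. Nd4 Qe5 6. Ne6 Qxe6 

  a b c d e f g h
  ─────────────────
8│♜ · ♝ · ♚ ♝ · ♜│8
7│♟ ♟ · ♟ ♟ ♟ ♟ ♟│7
6│· · ♞ · ♛ · · ·│6
5│· · · ♞ · · · ·│5
4│· · · · · · · ·│4
3│· · · · · · · ·│3
2│♙ ♙ ♙ ♙ ♙ ♙ ♙ ♙│2
1│♖ · ♗ ♕ ♔ ♗ · ♖│1
  ─────────────────
  a b c d e f g h

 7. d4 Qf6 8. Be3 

  a b c d e f g h
  ─────────────────
8│♜ · ♝ · ♚ ♝ · ♜│8
7│♟ ♟ · ♟ ♟ ♟ ♟ ♟│7
6│· · ♞ · · ♛ · ·│6
5│· · · ♞ · · · ·│5
4│· · · ♙ · · · ·│4
3│· · · · ♗ · · ·│3
2│♙ ♙ ♙ · ♙ ♙ ♙ ♙│2
1│♖ · · ♕ ♔ ♗ · ♖│1
  ─────────────────
  a b c d e f g h


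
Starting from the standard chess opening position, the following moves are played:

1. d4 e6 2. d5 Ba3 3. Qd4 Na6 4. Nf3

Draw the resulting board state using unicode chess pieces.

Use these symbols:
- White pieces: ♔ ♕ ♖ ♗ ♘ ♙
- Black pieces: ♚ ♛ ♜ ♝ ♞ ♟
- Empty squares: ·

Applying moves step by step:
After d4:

♜ ♞ ♝ ♛ ♚ ♝ ♞ ♜
♟ ♟ ♟ ♟ ♟ ♟ ♟ ♟
· · · · · · · ·
· · · · · · · ·
· · · ♙ · · · ·
· · · · · · · ·
♙ ♙ ♙ · ♙ ♙ ♙ ♙
♖ ♘ ♗ ♕ ♔ ♗ ♘ ♖


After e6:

♜ ♞ ♝ ♛ ♚ ♝ ♞ ♜
♟ ♟ ♟ ♟ · ♟ ♟ ♟
· · · · ♟ · · ·
· · · · · · · ·
· · · ♙ · · · ·
· · · · · · · ·
♙ ♙ ♙ · ♙ ♙ ♙ ♙
♖ ♘ ♗ ♕ ♔ ♗ ♘ ♖


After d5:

♜ ♞ ♝ ♛ ♚ ♝ ♞ ♜
♟ ♟ ♟ ♟ · ♟ ♟ ♟
· · · · ♟ · · ·
· · · ♙ · · · ·
· · · · · · · ·
· · · · · · · ·
♙ ♙ ♙ · ♙ ♙ ♙ ♙
♖ ♘ ♗ ♕ ♔ ♗ ♘ ♖


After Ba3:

♜ ♞ ♝ ♛ ♚ · ♞ ♜
♟ ♟ ♟ ♟ · ♟ ♟ ♟
· · · · ♟ · · ·
· · · ♙ · · · ·
· · · · · · · ·
♝ · · · · · · ·
♙ ♙ ♙ · ♙ ♙ ♙ ♙
♖ ♘ ♗ ♕ ♔ ♗ ♘ ♖


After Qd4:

♜ ♞ ♝ ♛ ♚ · ♞ ♜
♟ ♟ ♟ ♟ · ♟ ♟ ♟
· · · · ♟ · · ·
· · · ♙ · · · ·
· · · ♕ · · · ·
♝ · · · · · · ·
♙ ♙ ♙ · ♙ ♙ ♙ ♙
♖ ♘ ♗ · ♔ ♗ ♘ ♖


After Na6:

♜ · ♝ ♛ ♚ · ♞ ♜
♟ ♟ ♟ ♟ · ♟ ♟ ♟
♞ · · · ♟ · · ·
· · · ♙ · · · ·
· · · ♕ · · · ·
♝ · · · · · · ·
♙ ♙ ♙ · ♙ ♙ ♙ ♙
♖ ♘ ♗ · ♔ ♗ ♘ ♖


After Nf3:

♜ · ♝ ♛ ♚ · ♞ ♜
♟ ♟ ♟ ♟ · ♟ ♟ ♟
♞ · · · ♟ · · ·
· · · ♙ · · · ·
· · · ♕ · · · ·
♝ · · · · ♘ · ·
♙ ♙ ♙ · ♙ ♙ ♙ ♙
♖ ♘ ♗ · ♔ ♗ · ♖



  a b c d e f g h
  ─────────────────
8│♜ · ♝ ♛ ♚ · ♞ ♜│8
7│♟ ♟ ♟ ♟ · ♟ ♟ ♟│7
6│♞ · · · ♟ · · ·│6
5│· · · ♙ · · · ·│5
4│· · · ♕ · · · ·│4
3│♝ · · · · ♘ · ·│3
2│♙ ♙ ♙ · ♙ ♙ ♙ ♙│2
1│♖ ♘ ♗ · ♔ ♗ · ♖│1
  ─────────────────
  a b c d e f g h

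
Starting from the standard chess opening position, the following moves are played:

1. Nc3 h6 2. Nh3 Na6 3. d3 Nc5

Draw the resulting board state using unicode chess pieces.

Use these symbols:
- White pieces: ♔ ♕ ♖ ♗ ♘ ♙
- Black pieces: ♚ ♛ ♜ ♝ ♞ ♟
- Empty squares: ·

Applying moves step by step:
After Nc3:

♜ ♞ ♝ ♛ ♚ ♝ ♞ ♜
♟ ♟ ♟ ♟ ♟ ♟ ♟ ♟
· · · · · · · ·
· · · · · · · ·
· · · · · · · ·
· · ♘ · · · · ·
♙ ♙ ♙ ♙ ♙ ♙ ♙ ♙
♖ · ♗ ♕ ♔ ♗ ♘ ♖


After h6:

♜ ♞ ♝ ♛ ♚ ♝ ♞ ♜
♟ ♟ ♟ ♟ ♟ ♟ ♟ ·
· · · · · · · ♟
· · · · · · · ·
· · · · · · · ·
· · ♘ · · · · ·
♙ ♙ ♙ ♙ ♙ ♙ ♙ ♙
♖ · ♗ ♕ ♔ ♗ ♘ ♖


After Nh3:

♜ ♞ ♝ ♛ ♚ ♝ ♞ ♜
♟ ♟ ♟ ♟ ♟ ♟ ♟ ·
· · · · · · · ♟
· · · · · · · ·
· · · · · · · ·
· · ♘ · · · · ♘
♙ ♙ ♙ ♙ ♙ ♙ ♙ ♙
♖ · ♗ ♕ ♔ ♗ · ♖


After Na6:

♜ · ♝ ♛ ♚ ♝ ♞ ♜
♟ ♟ ♟ ♟ ♟ ♟ ♟ ·
♞ · · · · · · ♟
· · · · · · · ·
· · · · · · · ·
· · ♘ · · · · ♘
♙ ♙ ♙ ♙ ♙ ♙ ♙ ♙
♖ · ♗ ♕ ♔ ♗ · ♖


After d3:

♜ · ♝ ♛ ♚ ♝ ♞ ♜
♟ ♟ ♟ ♟ ♟ ♟ ♟ ·
♞ · · · · · · ♟
· · · · · · · ·
· · · · · · · ·
· · ♘ ♙ · · · ♘
♙ ♙ ♙ · ♙ ♙ ♙ ♙
♖ · ♗ ♕ ♔ ♗ · ♖


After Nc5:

♜ · ♝ ♛ ♚ ♝ ♞ ♜
♟ ♟ ♟ ♟ ♟ ♟ ♟ ·
· · · · · · · ♟
· · ♞ · · · · ·
· · · · · · · ·
· · ♘ ♙ · · · ♘
♙ ♙ ♙ · ♙ ♙ ♙ ♙
♖ · ♗ ♕ ♔ ♗ · ♖



  a b c d e f g h
  ─────────────────
8│♜ · ♝ ♛ ♚ ♝ ♞ ♜│8
7│♟ ♟ ♟ ♟ ♟ ♟ ♟ ·│7
6│· · · · · · · ♟│6
5│· · ♞ · · · · ·│5
4│· · · · · · · ·│4
3│· · ♘ ♙ · · · ♘│3
2│♙ ♙ ♙ · ♙ ♙ ♙ ♙│2
1│♖ · ♗ ♕ ♔ ♗ · ♖│1
  ─────────────────
  a b c d e f g h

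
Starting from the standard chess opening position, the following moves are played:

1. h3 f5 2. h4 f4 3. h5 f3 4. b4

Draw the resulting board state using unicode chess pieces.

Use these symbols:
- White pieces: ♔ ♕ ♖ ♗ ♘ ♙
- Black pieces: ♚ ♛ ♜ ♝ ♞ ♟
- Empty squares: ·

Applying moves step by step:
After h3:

♜ ♞ ♝ ♛ ♚ ♝ ♞ ♜
♟ ♟ ♟ ♟ ♟ ♟ ♟ ♟
· · · · · · · ·
· · · · · · · ·
· · · · · · · ·
· · · · · · · ♙
♙ ♙ ♙ ♙ ♙ ♙ ♙ ·
♖ ♘ ♗ ♕ ♔ ♗ ♘ ♖


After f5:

♜ ♞ ♝ ♛ ♚ ♝ ♞ ♜
♟ ♟ ♟ ♟ ♟ · ♟ ♟
· · · · · · · ·
· · · · · ♟ · ·
· · · · · · · ·
· · · · · · · ♙
♙ ♙ ♙ ♙ ♙ ♙ ♙ ·
♖ ♘ ♗ ♕ ♔ ♗ ♘ ♖


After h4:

♜ ♞ ♝ ♛ ♚ ♝ ♞ ♜
♟ ♟ ♟ ♟ ♟ · ♟ ♟
· · · · · · · ·
· · · · · ♟ · ·
· · · · · · · ♙
· · · · · · · ·
♙ ♙ ♙ ♙ ♙ ♙ ♙ ·
♖ ♘ ♗ ♕ ♔ ♗ ♘ ♖


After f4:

♜ ♞ ♝ ♛ ♚ ♝ ♞ ♜
♟ ♟ ♟ ♟ ♟ · ♟ ♟
· · · · · · · ·
· · · · · · · ·
· · · · · ♟ · ♙
· · · · · · · ·
♙ ♙ ♙ ♙ ♙ ♙ ♙ ·
♖ ♘ ♗ ♕ ♔ ♗ ♘ ♖


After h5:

♜ ♞ ♝ ♛ ♚ ♝ ♞ ♜
♟ ♟ ♟ ♟ ♟ · ♟ ♟
· · · · · · · ·
· · · · · · · ♙
· · · · · ♟ · ·
· · · · · · · ·
♙ ♙ ♙ ♙ ♙ ♙ ♙ ·
♖ ♘ ♗ ♕ ♔ ♗ ♘ ♖


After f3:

♜ ♞ ♝ ♛ ♚ ♝ ♞ ♜
♟ ♟ ♟ ♟ ♟ · ♟ ♟
· · · · · · · ·
· · · · · · · ♙
· · · · · · · ·
· · · · · ♟ · ·
♙ ♙ ♙ ♙ ♙ ♙ ♙ ·
♖ ♘ ♗ ♕ ♔ ♗ ♘ ♖


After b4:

♜ ♞ ♝ ♛ ♚ ♝ ♞ ♜
♟ ♟ ♟ ♟ ♟ · ♟ ♟
· · · · · · · ·
· · · · · · · ♙
· ♙ · · · · · ·
· · · · · ♟ · ·
♙ · ♙ ♙ ♙ ♙ ♙ ·
♖ ♘ ♗ ♕ ♔ ♗ ♘ ♖



  a b c d e f g h
  ─────────────────
8│♜ ♞ ♝ ♛ ♚ ♝ ♞ ♜│8
7│♟ ♟ ♟ ♟ ♟ · ♟ ♟│7
6│· · · · · · · ·│6
5│· · · · · · · ♙│5
4│· ♙ · · · · · ·│4
3│· · · · · ♟ · ·│3
2│♙ · ♙ ♙ ♙ ♙ ♙ ·│2
1│♖ ♘ ♗ ♕ ♔ ♗ ♘ ♖│1
  ─────────────────
  a b c d e f g h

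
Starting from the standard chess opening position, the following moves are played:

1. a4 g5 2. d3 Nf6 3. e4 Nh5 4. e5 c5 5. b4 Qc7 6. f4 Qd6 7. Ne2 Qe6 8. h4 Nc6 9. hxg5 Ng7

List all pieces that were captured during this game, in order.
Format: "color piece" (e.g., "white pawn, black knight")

Tracking captures:
  hxg5: captured black pawn

black pawn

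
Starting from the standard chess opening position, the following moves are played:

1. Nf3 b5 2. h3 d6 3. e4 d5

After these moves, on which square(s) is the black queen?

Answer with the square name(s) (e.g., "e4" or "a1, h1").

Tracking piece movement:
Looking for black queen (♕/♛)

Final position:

  a b c d e f g h
  ─────────────────
8│♜ ♞ ♝ ♛ ♚ ♝ ♞ ♜│8
7│♟ · ♟ · ♟ ♟ ♟ ♟│7
6│· · · · · · · ·│6
5│· ♟ · ♟ · · · ·│5
4│· · · · ♙ · · ·│4
3│· · · · · ♘ · ♙│3
2│♙ ♙ ♙ ♙ · ♙ ♙ ·│2
1│♖ ♘ ♗ ♕ ♔ ♗ · ♖│1
  ─────────────────
  a b c d e f g h


d8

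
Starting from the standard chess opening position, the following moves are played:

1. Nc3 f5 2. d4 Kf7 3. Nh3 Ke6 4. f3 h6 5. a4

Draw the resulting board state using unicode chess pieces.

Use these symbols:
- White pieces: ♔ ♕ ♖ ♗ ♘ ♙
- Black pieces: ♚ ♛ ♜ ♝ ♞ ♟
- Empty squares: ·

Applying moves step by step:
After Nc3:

♜ ♞ ♝ ♛ ♚ ♝ ♞ ♜
♟ ♟ ♟ ♟ ♟ ♟ ♟ ♟
· · · · · · · ·
· · · · · · · ·
· · · · · · · ·
· · ♘ · · · · ·
♙ ♙ ♙ ♙ ♙ ♙ ♙ ♙
♖ · ♗ ♕ ♔ ♗ ♘ ♖


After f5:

♜ ♞ ♝ ♛ ♚ ♝ ♞ ♜
♟ ♟ ♟ ♟ ♟ · ♟ ♟
· · · · · · · ·
· · · · · ♟ · ·
· · · · · · · ·
· · ♘ · · · · ·
♙ ♙ ♙ ♙ ♙ ♙ ♙ ♙
♖ · ♗ ♕ ♔ ♗ ♘ ♖


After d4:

♜ ♞ ♝ ♛ ♚ ♝ ♞ ♜
♟ ♟ ♟ ♟ ♟ · ♟ ♟
· · · · · · · ·
· · · · · ♟ · ·
· · · ♙ · · · ·
· · ♘ · · · · ·
♙ ♙ ♙ · ♙ ♙ ♙ ♙
♖ · ♗ ♕ ♔ ♗ ♘ ♖


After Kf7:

♜ ♞ ♝ ♛ · ♝ ♞ ♜
♟ ♟ ♟ ♟ ♟ ♚ ♟ ♟
· · · · · · · ·
· · · · · ♟ · ·
· · · ♙ · · · ·
· · ♘ · · · · ·
♙ ♙ ♙ · ♙ ♙ ♙ ♙
♖ · ♗ ♕ ♔ ♗ ♘ ♖


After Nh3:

♜ ♞ ♝ ♛ · ♝ ♞ ♜
♟ ♟ ♟ ♟ ♟ ♚ ♟ ♟
· · · · · · · ·
· · · · · ♟ · ·
· · · ♙ · · · ·
· · ♘ · · · · ♘
♙ ♙ ♙ · ♙ ♙ ♙ ♙
♖ · ♗ ♕ ♔ ♗ · ♖


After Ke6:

♜ ♞ ♝ ♛ · ♝ ♞ ♜
♟ ♟ ♟ ♟ ♟ · ♟ ♟
· · · · ♚ · · ·
· · · · · ♟ · ·
· · · ♙ · · · ·
· · ♘ · · · · ♘
♙ ♙ ♙ · ♙ ♙ ♙ ♙
♖ · ♗ ♕ ♔ ♗ · ♖


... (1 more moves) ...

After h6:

♜ ♞ ♝ ♛ · ♝ ♞ ♜
♟ ♟ ♟ ♟ ♟ · ♟ ·
· · · · ♚ · · ♟
· · · · · ♟ · ·
· · · ♙ · · · ·
· · ♘ · · ♙ · ♘
♙ ♙ ♙ · ♙ · ♙ ♙
♖ · ♗ ♕ ♔ ♗ · ♖


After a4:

♜ ♞ ♝ ♛ · ♝ ♞ ♜
♟ ♟ ♟ ♟ ♟ · ♟ ·
· · · · ♚ · · ♟
· · · · · ♟ · ·
♙ · · ♙ · · · ·
· · ♘ · · ♙ · ♘
· ♙ ♙ · ♙ · ♙ ♙
♖ · ♗ ♕ ♔ ♗ · ♖



  a b c d e f g h
  ─────────────────
8│♜ ♞ ♝ ♛ · ♝ ♞ ♜│8
7│♟ ♟ ♟ ♟ ♟ · ♟ ·│7
6│· · · · ♚ · · ♟│6
5│· · · · · ♟ · ·│5
4│♙ · · ♙ · · · ·│4
3│· · ♘ · · ♙ · ♘│3
2│· ♙ ♙ · ♙ · ♙ ♙│2
1│♖ · ♗ ♕ ♔ ♗ · ♖│1
  ─────────────────
  a b c d e f g h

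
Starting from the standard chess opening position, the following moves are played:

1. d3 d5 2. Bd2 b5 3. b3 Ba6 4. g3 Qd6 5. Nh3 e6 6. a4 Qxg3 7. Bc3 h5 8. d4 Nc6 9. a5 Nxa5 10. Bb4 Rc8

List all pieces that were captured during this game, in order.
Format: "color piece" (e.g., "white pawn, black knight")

Tracking captures:
  Qxg3: captured white pawn
  Nxa5: captured white pawn

white pawn, white pawn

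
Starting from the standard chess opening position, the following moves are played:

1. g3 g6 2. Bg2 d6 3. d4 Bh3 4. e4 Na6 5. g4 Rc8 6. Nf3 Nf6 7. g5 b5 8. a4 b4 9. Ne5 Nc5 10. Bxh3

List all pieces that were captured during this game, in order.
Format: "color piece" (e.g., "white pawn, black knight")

Tracking captures:
  Bxh3: captured black bishop

black bishop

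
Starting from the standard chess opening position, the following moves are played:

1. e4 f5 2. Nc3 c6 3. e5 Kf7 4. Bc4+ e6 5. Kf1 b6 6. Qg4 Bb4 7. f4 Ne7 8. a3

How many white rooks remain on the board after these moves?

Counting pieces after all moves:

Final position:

  a b c d e f g h
  ─────────────────
8│♜ ♞ ♝ ♛ · · · ♜│8
7│♟ · · ♟ ♞ ♚ ♟ ♟│7
6│· ♟ ♟ · ♟ · · ·│6
5│· · · · ♙ ♟ · ·│5
4│· ♝ ♗ · · ♙ ♕ ·│4
3│♙ · ♘ · · · · ·│3
2│· ♙ ♙ ♙ · · ♙ ♙│2
1│♖ · ♗ · · ♔ ♘ ♖│1
  ─────────────────
  a b c d e f g h


2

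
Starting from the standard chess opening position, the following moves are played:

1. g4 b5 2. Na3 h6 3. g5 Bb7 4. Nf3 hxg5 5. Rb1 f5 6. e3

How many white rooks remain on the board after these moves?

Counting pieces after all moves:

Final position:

  a b c d e f g h
  ─────────────────
8│♜ ♞ · ♛ ♚ ♝ ♞ ♜│8
7│♟ ♝ ♟ ♟ ♟ · ♟ ·│7
6│· · · · · · · ·│6
5│· ♟ · · · ♟ ♟ ·│5
4│· · · · · · · ·│4
3│♘ · · · ♙ ♘ · ·│3
2│♙ ♙ ♙ ♙ · ♙ · ♙│2
1│· ♖ ♗ ♕ ♔ ♗ · ♖│1
  ─────────────────
  a b c d e f g h


2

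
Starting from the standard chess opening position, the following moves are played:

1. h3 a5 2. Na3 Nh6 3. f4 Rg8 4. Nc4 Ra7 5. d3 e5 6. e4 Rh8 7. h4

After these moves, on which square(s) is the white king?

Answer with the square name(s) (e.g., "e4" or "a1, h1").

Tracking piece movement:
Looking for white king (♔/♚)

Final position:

  a b c d e f g h
  ─────────────────
8│· ♞ ♝ ♛ ♚ ♝ · ♜│8
7│♜ ♟ ♟ ♟ · ♟ ♟ ♟│7
6│· · · · · · · ♞│6
5│♟ · · · ♟ · · ·│5
4│· · ♘ · ♙ ♙ · ♙│4
3│· · · ♙ · · · ·│3
2│♙ ♙ ♙ · · · ♙ ·│2
1│♖ · ♗ ♕ ♔ ♗ ♘ ♖│1
  ─────────────────
  a b c d e f g h


e1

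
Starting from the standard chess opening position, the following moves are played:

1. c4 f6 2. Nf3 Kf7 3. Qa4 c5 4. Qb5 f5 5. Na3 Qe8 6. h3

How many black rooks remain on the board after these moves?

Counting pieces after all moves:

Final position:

  a b c d e f g h
  ─────────────────
8│♜ ♞ ♝ · ♛ ♝ ♞ ♜│8
7│♟ ♟ · ♟ ♟ ♚ ♟ ♟│7
6│· · · · · · · ·│6
5│· ♕ ♟ · · ♟ · ·│5
4│· · ♙ · · · · ·│4
3│♘ · · · · ♘ · ♙│3
2│♙ ♙ · ♙ ♙ ♙ ♙ ·│2
1│♖ · ♗ · ♔ ♗ · ♖│1
  ─────────────────
  a b c d e f g h


2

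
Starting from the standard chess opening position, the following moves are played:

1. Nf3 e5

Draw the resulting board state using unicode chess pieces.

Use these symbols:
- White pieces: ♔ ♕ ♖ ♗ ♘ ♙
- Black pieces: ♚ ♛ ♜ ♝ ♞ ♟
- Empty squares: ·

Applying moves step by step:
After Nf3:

♜ ♞ ♝ ♛ ♚ ♝ ♞ ♜
♟ ♟ ♟ ♟ ♟ ♟ ♟ ♟
· · · · · · · ·
· · · · · · · ·
· · · · · · · ·
· · · · · ♘ · ·
♙ ♙ ♙ ♙ ♙ ♙ ♙ ♙
♖ ♘ ♗ ♕ ♔ ♗ · ♖


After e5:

♜ ♞ ♝ ♛ ♚ ♝ ♞ ♜
♟ ♟ ♟ ♟ · ♟ ♟ ♟
· · · · · · · ·
· · · · ♟ · · ·
· · · · · · · ·
· · · · · ♘ · ·
♙ ♙ ♙ ♙ ♙ ♙ ♙ ♙
♖ ♘ ♗ ♕ ♔ ♗ · ♖



  a b c d e f g h
  ─────────────────
8│♜ ♞ ♝ ♛ ♚ ♝ ♞ ♜│8
7│♟ ♟ ♟ ♟ · ♟ ♟ ♟│7
6│· · · · · · · ·│6
5│· · · · ♟ · · ·│5
4│· · · · · · · ·│4
3│· · · · · ♘ · ·│3
2│♙ ♙ ♙ ♙ ♙ ♙ ♙ ♙│2
1│♖ ♘ ♗ ♕ ♔ ♗ · ♖│1
  ─────────────────
  a b c d e f g h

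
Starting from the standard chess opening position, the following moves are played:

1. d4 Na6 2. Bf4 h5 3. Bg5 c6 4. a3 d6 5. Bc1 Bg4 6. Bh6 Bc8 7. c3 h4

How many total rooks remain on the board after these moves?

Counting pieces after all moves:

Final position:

  a b c d e f g h
  ─────────────────
8│♜ · ♝ ♛ ♚ ♝ ♞ ♜│8
7│♟ ♟ · · ♟ ♟ ♟ ·│7
6│♞ · ♟ ♟ · · · ♗│6
5│· · · · · · · ·│5
4│· · · ♙ · · · ♟│4
3│♙ · ♙ · · · · ·│3
2│· ♙ · · ♙ ♙ ♙ ♙│2
1│♖ ♘ · ♕ ♔ ♗ ♘ ♖│1
  ─────────────────
  a b c d e f g h


4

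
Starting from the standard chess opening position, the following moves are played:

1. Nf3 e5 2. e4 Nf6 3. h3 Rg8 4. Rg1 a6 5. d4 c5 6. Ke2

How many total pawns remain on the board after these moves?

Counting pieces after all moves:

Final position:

  a b c d e f g h
  ─────────────────
8│♜ ♞ ♝ ♛ ♚ ♝ ♜ ·│8
7│· ♟ · ♟ · ♟ ♟ ♟│7
6│♟ · · · · ♞ · ·│6
5│· · ♟ · ♟ · · ·│5
4│· · · ♙ ♙ · · ·│4
3│· · · · · ♘ · ♙│3
2│♙ ♙ ♙ · ♔ ♙ ♙ ·│2
1│♖ ♘ ♗ ♕ · ♗ ♖ ·│1
  ─────────────────
  a b c d e f g h


16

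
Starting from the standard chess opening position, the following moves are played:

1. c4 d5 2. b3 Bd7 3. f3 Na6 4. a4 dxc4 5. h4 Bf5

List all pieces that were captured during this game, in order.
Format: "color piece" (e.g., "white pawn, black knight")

Tracking captures:
  dxc4: captured white pawn

white pawn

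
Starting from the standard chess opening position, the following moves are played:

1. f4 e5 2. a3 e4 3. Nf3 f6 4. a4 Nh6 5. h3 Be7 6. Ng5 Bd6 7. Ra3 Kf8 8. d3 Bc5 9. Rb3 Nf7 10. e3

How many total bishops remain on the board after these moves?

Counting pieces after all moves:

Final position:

  a b c d e f g h
  ─────────────────
8│♜ ♞ ♝ ♛ · ♚ · ♜│8
7│♟ ♟ ♟ ♟ · ♞ ♟ ♟│7
6│· · · · · ♟ · ·│6
5│· · ♝ · · · ♘ ·│5
4│♙ · · · ♟ ♙ · ·│4
3│· ♖ · ♙ ♙ · · ♙│3
2│· ♙ ♙ · · · ♙ ·│2
1│· ♘ ♗ ♕ ♔ ♗ · ♖│1
  ─────────────────
  a b c d e f g h


4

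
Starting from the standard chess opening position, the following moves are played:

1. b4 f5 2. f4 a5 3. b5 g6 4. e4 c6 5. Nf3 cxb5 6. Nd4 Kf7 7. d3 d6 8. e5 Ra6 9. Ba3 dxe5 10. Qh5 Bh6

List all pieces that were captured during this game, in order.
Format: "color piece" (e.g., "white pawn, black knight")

Tracking captures:
  cxb5: captured white pawn
  dxe5: captured white pawn

white pawn, white pawn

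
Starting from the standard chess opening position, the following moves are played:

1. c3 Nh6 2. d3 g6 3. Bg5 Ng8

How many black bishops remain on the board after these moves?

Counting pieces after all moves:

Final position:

  a b c d e f g h
  ─────────────────
8│♜ ♞ ♝ ♛ ♚ ♝ ♞ ♜│8
7│♟ ♟ ♟ ♟ ♟ ♟ · ♟│7
6│· · · · · · ♟ ·│6
5│· · · · · · ♗ ·│5
4│· · · · · · · ·│4
3│· · ♙ ♙ · · · ·│3
2│♙ ♙ · · ♙ ♙ ♙ ♙│2
1│♖ ♘ · ♕ ♔ ♗ ♘ ♖│1
  ─────────────────
  a b c d e f g h


2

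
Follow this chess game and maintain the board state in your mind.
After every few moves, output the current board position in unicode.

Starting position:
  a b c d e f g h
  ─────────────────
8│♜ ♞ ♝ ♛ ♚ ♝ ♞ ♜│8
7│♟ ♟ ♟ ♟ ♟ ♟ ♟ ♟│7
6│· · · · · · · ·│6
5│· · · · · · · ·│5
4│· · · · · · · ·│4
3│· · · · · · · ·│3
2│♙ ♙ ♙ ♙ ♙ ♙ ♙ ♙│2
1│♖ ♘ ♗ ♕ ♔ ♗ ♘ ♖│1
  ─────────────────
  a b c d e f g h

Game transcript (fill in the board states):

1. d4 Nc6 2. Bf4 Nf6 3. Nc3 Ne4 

  a b c d e f g h
  ─────────────────
8│♜ · ♝ ♛ ♚ ♝ · ♜│8
7│♟ ♟ ♟ ♟ ♟ ♟ ♟ ♟│7
6│· · ♞ · · · · ·│6
5│· · · · · · · ·│5
4│· · · ♙ ♞ ♗ · ·│4
3│· · ♘ · · · · ·│3
2│♙ ♙ ♙ · ♙ ♙ ♙ ♙│2
1│♖ · · ♕ ♔ ♗ ♘ ♖│1
  ─────────────────
  a b c d e f g h

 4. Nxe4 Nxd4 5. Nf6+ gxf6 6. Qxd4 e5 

  a b c d e f g h
  ─────────────────
8│♜ · ♝ ♛ ♚ ♝ · ♜│8
7│♟ ♟ ♟ ♟ · ♟ · ♟│7
6│· · · · · ♟ · ·│6
5│· · · · ♟ · · ·│5
4│· · · ♕ · ♗ · ·│4
3│· · · · · · · ·│3
2│♙ ♙ ♙ · ♙ ♙ ♙ ♙│2
1│♖ · · · ♔ ♗ ♘ ♖│1
  ─────────────────
  a b c d e f g h

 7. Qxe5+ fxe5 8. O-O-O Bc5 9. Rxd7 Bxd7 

  a b c d e f g h
  ─────────────────
8│♜ · · ♛ ♚ · · ♜│8
7│♟ ♟ ♟ ♝ · ♟ · ♟│7
6│· · · · · · · ·│6
5│· · ♝ · ♟ · · ·│5
4│· · · · · ♗ · ·│4
3│· · · · · · · ·│3
2│♙ ♙ ♙ · ♙ ♙ ♙ ♙│2
1│· · ♔ · · ♗ ♘ ♖│1
  ─────────────────
  a b c d e f g h

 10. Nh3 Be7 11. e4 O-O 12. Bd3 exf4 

  a b c d e f g h
  ─────────────────
8│♜ · · ♛ · ♜ ♚ ·│8
7│♟ ♟ ♟ ♝ ♝ ♟ · ♟│7
6│· · · · · · · ·│6
5│· · · · · · · ·│5
4│· · · · ♙ ♟ · ·│4
3│· · · ♗ · · · ♘│3
2│♙ ♙ ♙ · · ♙ ♙ ♙│2
1│· · ♔ · · · · ♖│1
  ─────────────────
  a b c d e f g h

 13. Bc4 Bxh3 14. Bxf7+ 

  a b c d e f g h
  ─────────────────
8│♜ · · ♛ · ♜ ♚ ·│8
7│♟ ♟ ♟ · ♝ ♗ · ♟│7
6│· · · · · · · ·│6
5│· · · · · · · ·│5
4│· · · · ♙ ♟ · ·│4
3│· · · · · · · ♝│3
2│♙ ♙ ♙ · · ♙ ♙ ♙│2
1│· · ♔ · · · · ♖│1
  ─────────────────
  a b c d e f g h


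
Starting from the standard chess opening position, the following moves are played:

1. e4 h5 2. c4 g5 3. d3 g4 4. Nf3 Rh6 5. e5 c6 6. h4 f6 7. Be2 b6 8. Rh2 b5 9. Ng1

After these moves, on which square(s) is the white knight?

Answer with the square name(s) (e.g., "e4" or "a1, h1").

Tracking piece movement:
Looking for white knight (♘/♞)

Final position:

  a b c d e f g h
  ─────────────────
8│♜ ♞ ♝ ♛ ♚ ♝ ♞ ·│8
7│♟ · · ♟ ♟ · · ·│7
6│· · ♟ · · ♟ · ♜│6
5│· ♟ · · ♙ · · ♟│5
4│· · ♙ · · · ♟ ♙│4
3│· · · ♙ · · · ·│3
2│♙ ♙ · · ♗ ♙ ♙ ♖│2
1│♖ ♘ ♗ ♕ ♔ · ♘ ·│1
  ─────────────────
  a b c d e f g h


b1, g1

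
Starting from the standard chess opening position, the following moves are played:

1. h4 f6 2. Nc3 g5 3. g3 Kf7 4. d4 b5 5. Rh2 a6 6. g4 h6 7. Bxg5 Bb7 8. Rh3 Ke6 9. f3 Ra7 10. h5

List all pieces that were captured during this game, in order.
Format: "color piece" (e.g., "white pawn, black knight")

Tracking captures:
  Bxg5: captured black pawn

black pawn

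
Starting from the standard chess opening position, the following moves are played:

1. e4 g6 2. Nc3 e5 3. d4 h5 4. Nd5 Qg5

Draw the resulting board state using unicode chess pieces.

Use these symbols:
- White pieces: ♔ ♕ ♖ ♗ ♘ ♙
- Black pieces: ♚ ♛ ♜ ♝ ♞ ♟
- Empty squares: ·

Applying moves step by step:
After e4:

♜ ♞ ♝ ♛ ♚ ♝ ♞ ♜
♟ ♟ ♟ ♟ ♟ ♟ ♟ ♟
· · · · · · · ·
· · · · · · · ·
· · · · ♙ · · ·
· · · · · · · ·
♙ ♙ ♙ ♙ · ♙ ♙ ♙
♖ ♘ ♗ ♕ ♔ ♗ ♘ ♖


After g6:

♜ ♞ ♝ ♛ ♚ ♝ ♞ ♜
♟ ♟ ♟ ♟ ♟ ♟ · ♟
· · · · · · ♟ ·
· · · · · · · ·
· · · · ♙ · · ·
· · · · · · · ·
♙ ♙ ♙ ♙ · ♙ ♙ ♙
♖ ♘ ♗ ♕ ♔ ♗ ♘ ♖


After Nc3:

♜ ♞ ♝ ♛ ♚ ♝ ♞ ♜
♟ ♟ ♟ ♟ ♟ ♟ · ♟
· · · · · · ♟ ·
· · · · · · · ·
· · · · ♙ · · ·
· · ♘ · · · · ·
♙ ♙ ♙ ♙ · ♙ ♙ ♙
♖ · ♗ ♕ ♔ ♗ ♘ ♖


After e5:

♜ ♞ ♝ ♛ ♚ ♝ ♞ ♜
♟ ♟ ♟ ♟ · ♟ · ♟
· · · · · · ♟ ·
· · · · ♟ · · ·
· · · · ♙ · · ·
· · ♘ · · · · ·
♙ ♙ ♙ ♙ · ♙ ♙ ♙
♖ · ♗ ♕ ♔ ♗ ♘ ♖


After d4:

♜ ♞ ♝ ♛ ♚ ♝ ♞ ♜
♟ ♟ ♟ ♟ · ♟ · ♟
· · · · · · ♟ ·
· · · · ♟ · · ·
· · · ♙ ♙ · · ·
· · ♘ · · · · ·
♙ ♙ ♙ · · ♙ ♙ ♙
♖ · ♗ ♕ ♔ ♗ ♘ ♖


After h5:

♜ ♞ ♝ ♛ ♚ ♝ ♞ ♜
♟ ♟ ♟ ♟ · ♟ · ·
· · · · · · ♟ ·
· · · · ♟ · · ♟
· · · ♙ ♙ · · ·
· · ♘ · · · · ·
♙ ♙ ♙ · · ♙ ♙ ♙
♖ · ♗ ♕ ♔ ♗ ♘ ♖


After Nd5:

♜ ♞ ♝ ♛ ♚ ♝ ♞ ♜
♟ ♟ ♟ ♟ · ♟ · ·
· · · · · · ♟ ·
· · · ♘ ♟ · · ♟
· · · ♙ ♙ · · ·
· · · · · · · ·
♙ ♙ ♙ · · ♙ ♙ ♙
♖ · ♗ ♕ ♔ ♗ ♘ ♖


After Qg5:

♜ ♞ ♝ · ♚ ♝ ♞ ♜
♟ ♟ ♟ ♟ · ♟ · ·
· · · · · · ♟ ·
· · · ♘ ♟ · ♛ ♟
· · · ♙ ♙ · · ·
· · · · · · · ·
♙ ♙ ♙ · · ♙ ♙ ♙
♖ · ♗ ♕ ♔ ♗ ♘ ♖



  a b c d e f g h
  ─────────────────
8│♜ ♞ ♝ · ♚ ♝ ♞ ♜│8
7│♟ ♟ ♟ ♟ · ♟ · ·│7
6│· · · · · · ♟ ·│6
5│· · · ♘ ♟ · ♛ ♟│5
4│· · · ♙ ♙ · · ·│4
3│· · · · · · · ·│3
2│♙ ♙ ♙ · · ♙ ♙ ♙│2
1│♖ · ♗ ♕ ♔ ♗ ♘ ♖│1
  ─────────────────
  a b c d e f g h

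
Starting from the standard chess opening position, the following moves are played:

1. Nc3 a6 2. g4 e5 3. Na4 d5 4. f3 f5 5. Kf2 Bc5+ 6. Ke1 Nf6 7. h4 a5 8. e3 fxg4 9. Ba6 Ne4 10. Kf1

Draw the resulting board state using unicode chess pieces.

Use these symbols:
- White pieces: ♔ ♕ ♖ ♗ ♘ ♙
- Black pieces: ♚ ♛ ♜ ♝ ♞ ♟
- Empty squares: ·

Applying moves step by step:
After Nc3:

♜ ♞ ♝ ♛ ♚ ♝ ♞ ♜
♟ ♟ ♟ ♟ ♟ ♟ ♟ ♟
· · · · · · · ·
· · · · · · · ·
· · · · · · · ·
· · ♘ · · · · ·
♙ ♙ ♙ ♙ ♙ ♙ ♙ ♙
♖ · ♗ ♕ ♔ ♗ ♘ ♖


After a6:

♜ ♞ ♝ ♛ ♚ ♝ ♞ ♜
· ♟ ♟ ♟ ♟ ♟ ♟ ♟
♟ · · · · · · ·
· · · · · · · ·
· · · · · · · ·
· · ♘ · · · · ·
♙ ♙ ♙ ♙ ♙ ♙ ♙ ♙
♖ · ♗ ♕ ♔ ♗ ♘ ♖


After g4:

♜ ♞ ♝ ♛ ♚ ♝ ♞ ♜
· ♟ ♟ ♟ ♟ ♟ ♟ ♟
♟ · · · · · · ·
· · · · · · · ·
· · · · · · ♙ ·
· · ♘ · · · · ·
♙ ♙ ♙ ♙ ♙ ♙ · ♙
♖ · ♗ ♕ ♔ ♗ ♘ ♖


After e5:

♜ ♞ ♝ ♛ ♚ ♝ ♞ ♜
· ♟ ♟ ♟ · ♟ ♟ ♟
♟ · · · · · · ·
· · · · ♟ · · ·
· · · · · · ♙ ·
· · ♘ · · · · ·
♙ ♙ ♙ ♙ ♙ ♙ · ♙
♖ · ♗ ♕ ♔ ♗ ♘ ♖


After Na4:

♜ ♞ ♝ ♛ ♚ ♝ ♞ ♜
· ♟ ♟ ♟ · ♟ ♟ ♟
♟ · · · · · · ·
· · · · ♟ · · ·
♘ · · · · · ♙ ·
· · · · · · · ·
♙ ♙ ♙ ♙ ♙ ♙ · ♙
♖ · ♗ ♕ ♔ ♗ ♘ ♖


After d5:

♜ ♞ ♝ ♛ ♚ ♝ ♞ ♜
· ♟ ♟ · · ♟ ♟ ♟
♟ · · · · · · ·
· · · ♟ ♟ · · ·
♘ · · · · · ♙ ·
· · · · · · · ·
♙ ♙ ♙ ♙ ♙ ♙ · ♙
♖ · ♗ ♕ ♔ ♗ ♘ ♖


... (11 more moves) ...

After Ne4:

♜ ♞ ♝ ♛ ♚ · · ♜
· ♟ ♟ · · · ♟ ♟
♗ · · · · · · ·
♟ · ♝ ♟ ♟ · · ·
♘ · · · ♞ · ♟ ♙
· · · · ♙ ♙ · ·
♙ ♙ ♙ ♙ · · · ·
♖ · ♗ ♕ ♔ · ♘ ♖


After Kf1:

♜ ♞ ♝ ♛ ♚ · · ♜
· ♟ ♟ · · · ♟ ♟
♗ · · · · · · ·
♟ · ♝ ♟ ♟ · · ·
♘ · · · ♞ · ♟ ♙
· · · · ♙ ♙ · ·
♙ ♙ ♙ ♙ · · · ·
♖ · ♗ ♕ · ♔ ♘ ♖



  a b c d e f g h
  ─────────────────
8│♜ ♞ ♝ ♛ ♚ · · ♜│8
7│· ♟ ♟ · · · ♟ ♟│7
6│♗ · · · · · · ·│6
5│♟ · ♝ ♟ ♟ · · ·│5
4│♘ · · · ♞ · ♟ ♙│4
3│· · · · ♙ ♙ · ·│3
2│♙ ♙ ♙ ♙ · · · ·│2
1│♖ · ♗ ♕ · ♔ ♘ ♖│1
  ─────────────────
  a b c d e f g h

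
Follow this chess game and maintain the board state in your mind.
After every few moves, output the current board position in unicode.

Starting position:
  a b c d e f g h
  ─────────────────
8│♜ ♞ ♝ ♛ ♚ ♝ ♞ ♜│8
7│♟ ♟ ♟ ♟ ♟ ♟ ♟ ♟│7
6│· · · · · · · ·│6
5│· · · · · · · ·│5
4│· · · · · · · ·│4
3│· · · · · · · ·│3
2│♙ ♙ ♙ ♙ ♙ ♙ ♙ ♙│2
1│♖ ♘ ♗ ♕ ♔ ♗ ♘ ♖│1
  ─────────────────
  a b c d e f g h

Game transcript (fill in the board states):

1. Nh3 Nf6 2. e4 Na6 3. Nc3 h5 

  a b c d e f g h
  ─────────────────
8│♜ · ♝ ♛ ♚ ♝ · ♜│8
7│♟ ♟ ♟ ♟ ♟ ♟ ♟ ·│7
6│♞ · · · · ♞ · ·│6
5│· · · · · · · ♟│5
4│· · · · ♙ · · ·│4
3│· · ♘ · · · · ♘│3
2│♙ ♙ ♙ ♙ · ♙ ♙ ♙│2
1│♖ · ♗ ♕ ♔ ♗ · ♖│1
  ─────────────────
  a b c d e f g h

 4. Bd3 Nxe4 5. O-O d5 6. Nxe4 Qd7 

  a b c d e f g h
  ─────────────────
8│♜ · ♝ · ♚ ♝ · ♜│8
7│♟ ♟ ♟ ♛ ♟ ♟ ♟ ·│7
6│♞ · · · · · · ·│6
5│· · · ♟ · · · ♟│5
4│· · · · ♘ · · ·│4
3│· · · ♗ · · · ♘│3
2│♙ ♙ ♙ ♙ · ♙ ♙ ♙│2
1│♖ · ♗ ♕ · ♖ ♔ ·│1
  ─────────────────
  a b c d e f g h

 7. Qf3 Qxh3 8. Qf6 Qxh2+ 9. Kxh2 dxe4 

  a b c d e f g h
  ─────────────────
8│♜ · ♝ · ♚ ♝ · ♜│8
7│♟ ♟ ♟ · ♟ ♟ ♟ ·│7
6│♞ · · · · ♕ · ·│6
5│· · · · · · · ♟│5
4│· · · · ♟ · · ·│4
3│· · · ♗ · · · ·│3
2│♙ ♙ ♙ ♙ · ♙ ♙ ♔│2
1│♖ · ♗ · · ♖ · ·│1
  ─────────────────
  a b c d e f g h

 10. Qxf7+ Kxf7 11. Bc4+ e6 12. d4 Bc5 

  a b c d e f g h
  ─────────────────
8│♜ · ♝ · · · · ♜│8
7│♟ ♟ ♟ · · ♚ ♟ ·│7
6│♞ · · · ♟ · · ·│6
5│· · ♝ · · · · ♟│5
4│· · ♗ ♙ ♟ · · ·│4
3│· · · · · · · ·│3
2│♙ ♙ ♙ · · ♙ ♙ ♔│2
1│♖ · ♗ · · ♖ · ·│1
  ─────────────────
  a b c d e f g h

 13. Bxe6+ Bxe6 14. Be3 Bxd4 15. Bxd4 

  a b c d e f g h
  ─────────────────
8│♜ · · · · · · ♜│8
7│♟ ♟ ♟ · · ♚ ♟ ·│7
6│♞ · · · ♝ · · ·│6
5│· · · · · · · ♟│5
4│· · · ♗ ♟ · · ·│4
3│· · · · · · · ·│3
2│♙ ♙ ♙ · · ♙ ♙ ♔│2
1│♖ · · · · ♖ · ·│1
  ─────────────────
  a b c d e f g h
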